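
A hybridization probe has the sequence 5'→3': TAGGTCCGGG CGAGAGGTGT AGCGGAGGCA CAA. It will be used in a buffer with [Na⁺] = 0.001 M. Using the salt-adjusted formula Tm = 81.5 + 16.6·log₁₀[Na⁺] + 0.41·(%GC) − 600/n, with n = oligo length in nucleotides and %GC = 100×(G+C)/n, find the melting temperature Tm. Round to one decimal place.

Length n = 33. C=6, A=8, T=4, G=15
G+C = 21, so %GC = 21/33 × 100 = 63.636%
Salt term: 16.6 × (-3) = -49.8
GC term: 0.41 × 63.636 = 26.091; length term: −600/33 = −18.182
Tm = 81.5 + (-49.8) + 26.091 − 18.182 = 39.609 → 39.6°C

39.6°C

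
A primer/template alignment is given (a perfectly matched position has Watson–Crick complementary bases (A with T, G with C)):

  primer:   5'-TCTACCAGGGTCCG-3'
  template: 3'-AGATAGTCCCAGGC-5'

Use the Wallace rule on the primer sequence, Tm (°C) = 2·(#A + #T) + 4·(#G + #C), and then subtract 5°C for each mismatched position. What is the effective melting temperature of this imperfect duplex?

41°C

Primer base counts: A=2, T=3, G=4, C=5 → A+T=5, G+C=9
Perfect-match Tm = 2(5) + 4(9) = 10 + 36 = 46°C
Mismatches (positions where the bases are not complementary): 1 (at position 5)
Effective Tm = 46 − 1×5 = 46 − 5 = 41°C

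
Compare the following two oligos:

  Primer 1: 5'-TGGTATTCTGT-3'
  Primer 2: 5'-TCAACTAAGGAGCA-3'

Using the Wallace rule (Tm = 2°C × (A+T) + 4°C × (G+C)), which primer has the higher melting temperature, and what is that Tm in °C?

Primer 1: A+T=7, G+C=4 → Tm = 2(7)+4(4) = 30°C
Primer 2: A+T=8, G+C=6 → Tm = 2(8)+4(6) = 40°C
30°C vs 40°C → primer 2 is higher.

Primer 2, 40°C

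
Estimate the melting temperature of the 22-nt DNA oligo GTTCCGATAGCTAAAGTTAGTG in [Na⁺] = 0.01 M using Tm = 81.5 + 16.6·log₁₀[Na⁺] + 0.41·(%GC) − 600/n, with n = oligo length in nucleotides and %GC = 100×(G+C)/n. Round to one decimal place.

Length n = 22. Counting bases: C=3, T=7, A=6, G=6
G+C = 9, so %GC = 9/22 × 100 = 40.909%
Salt term: 16.6 × (-2) = -33.2
GC term: 0.41 × 40.909 = 16.773; length term: −600/22 = −27.273
Tm = 81.5 + (-33.2) + 16.773 − 27.273 = 37.8 → 37.8°C

37.8°C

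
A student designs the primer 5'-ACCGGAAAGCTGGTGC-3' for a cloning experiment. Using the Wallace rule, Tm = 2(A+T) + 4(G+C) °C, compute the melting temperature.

Scanning the sequence gives G=6, A=4, C=4, T=2.
A+T = 6, G+C = 10
Tm = 2(6) + 4(10) = 12 + 40 = 52°C

52°C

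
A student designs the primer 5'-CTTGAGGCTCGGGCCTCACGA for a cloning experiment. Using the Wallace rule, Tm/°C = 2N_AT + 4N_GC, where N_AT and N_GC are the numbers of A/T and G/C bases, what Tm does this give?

70°C

Counting bases: G=7, T=4, C=7, A=3
So N_AT = 7 and N_GC = 14.
Tm = 2×7 + 4×14 = 70°C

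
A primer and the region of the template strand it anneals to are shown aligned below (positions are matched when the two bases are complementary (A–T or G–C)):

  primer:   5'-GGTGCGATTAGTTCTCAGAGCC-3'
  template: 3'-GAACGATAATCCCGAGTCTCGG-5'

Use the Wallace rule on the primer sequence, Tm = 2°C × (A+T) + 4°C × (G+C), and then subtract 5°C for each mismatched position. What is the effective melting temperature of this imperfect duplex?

Primer base counts: A=4, T=6, G=7, C=5 → A+T=10, G+C=12
Perfect-match Tm = 2(10) + 4(12) = 20 + 48 = 68°C
Mismatches (positions where the bases are not complementary): 5 (at positions 1, 2, 6, 12, 13)
Effective Tm = 68 − 5×5 = 68 − 25 = 43°C

43°C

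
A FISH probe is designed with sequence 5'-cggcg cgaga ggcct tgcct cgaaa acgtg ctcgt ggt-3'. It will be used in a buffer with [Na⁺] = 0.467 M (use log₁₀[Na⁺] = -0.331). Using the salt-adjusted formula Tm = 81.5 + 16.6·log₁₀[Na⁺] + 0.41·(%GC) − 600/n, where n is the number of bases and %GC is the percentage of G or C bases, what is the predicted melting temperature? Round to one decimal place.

Length n = 38. A=6, G=14, T=7, C=11
G+C = 25, so %GC = 25/38 × 100 = 65.789%
Salt term: 16.6 × (-0.331) = -5.495
GC term: 0.41 × 65.789 = 26.973; length term: −600/38 = −15.789
Tm = 81.5 + (-5.495) + 26.973 − 15.789 = 87.189 → 87.2°C

87.2°C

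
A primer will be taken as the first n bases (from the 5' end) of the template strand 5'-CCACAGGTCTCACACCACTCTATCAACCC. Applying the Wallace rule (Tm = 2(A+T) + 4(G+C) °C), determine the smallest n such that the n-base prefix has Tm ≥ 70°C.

n = 23

First 22 bases: CCACAGGTCTCACACCACTCTA → Tm = 68°C (< 70°C)
First 23 bases: CCACAGGTCTCACACCACTCTAT → Tm = 70°C (≥ 70°C)
Each additional base adds 2°C (A/T) or 4°C (G/C), so Tm is non-decreasing in n; n = 23 is the first length to reach 70°C.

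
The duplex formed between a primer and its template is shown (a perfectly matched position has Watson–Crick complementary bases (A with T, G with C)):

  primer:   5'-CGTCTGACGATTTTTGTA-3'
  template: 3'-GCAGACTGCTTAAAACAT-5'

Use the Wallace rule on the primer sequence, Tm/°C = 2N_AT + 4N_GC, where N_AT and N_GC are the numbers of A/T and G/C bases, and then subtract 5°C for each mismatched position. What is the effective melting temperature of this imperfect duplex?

Primer base counts: A=3, T=8, G=4, C=3 → A+T=11, G+C=7
Perfect-match Tm = 2(11) + 4(7) = 22 + 28 = 50°C
Mismatches (positions where the bases are not complementary): 1 (at position 11)
Effective Tm = 50 − 1×5 = 50 − 5 = 45°C

45°C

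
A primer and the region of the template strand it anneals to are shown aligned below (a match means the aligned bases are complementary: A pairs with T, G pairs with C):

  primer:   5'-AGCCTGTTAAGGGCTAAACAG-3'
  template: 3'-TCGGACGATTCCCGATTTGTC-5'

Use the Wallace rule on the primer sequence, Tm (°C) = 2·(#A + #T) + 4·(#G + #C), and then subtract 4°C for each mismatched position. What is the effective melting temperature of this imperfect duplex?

Primer base counts: A=7, T=4, G=6, C=4 → A+T=11, G+C=10
Perfect-match Tm = 2(11) + 4(10) = 22 + 40 = 62°C
Mismatches (positions where the bases are not complementary): 1 (at position 7)
Effective Tm = 62 − 1×4 = 62 − 4 = 58°C

58°C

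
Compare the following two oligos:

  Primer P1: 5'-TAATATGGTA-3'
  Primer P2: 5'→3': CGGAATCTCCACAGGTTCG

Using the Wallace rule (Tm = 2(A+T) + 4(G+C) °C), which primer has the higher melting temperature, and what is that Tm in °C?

Primer P1: A+T=8, G+C=2 → Tm = 2(8)+4(2) = 24°C
Primer P2: A+T=8, G+C=11 → Tm = 2(8)+4(11) = 60°C
24°C vs 60°C → primer P2 is higher.

Primer P2, 60°C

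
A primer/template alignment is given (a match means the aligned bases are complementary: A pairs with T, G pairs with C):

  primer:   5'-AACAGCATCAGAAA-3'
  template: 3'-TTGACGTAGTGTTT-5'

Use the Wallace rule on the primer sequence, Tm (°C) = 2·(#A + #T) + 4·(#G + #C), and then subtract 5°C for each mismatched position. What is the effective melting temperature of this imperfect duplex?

Primer base counts: A=8, T=1, G=2, C=3 → A+T=9, G+C=5
Perfect-match Tm = 2(9) + 4(5) = 18 + 20 = 38°C
Mismatches (positions where the bases are not complementary): 2 (at positions 4, 11)
Effective Tm = 38 − 2×5 = 38 − 10 = 28°C

28°C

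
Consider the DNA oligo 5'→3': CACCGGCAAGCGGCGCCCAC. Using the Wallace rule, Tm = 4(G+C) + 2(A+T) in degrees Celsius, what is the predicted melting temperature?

72°C

Counting bases: A=4, G=6, C=10, T=0
AT pairs contribute 4, GC pairs contribute 16.
Tm = 2×4 + 4×16 = 72°C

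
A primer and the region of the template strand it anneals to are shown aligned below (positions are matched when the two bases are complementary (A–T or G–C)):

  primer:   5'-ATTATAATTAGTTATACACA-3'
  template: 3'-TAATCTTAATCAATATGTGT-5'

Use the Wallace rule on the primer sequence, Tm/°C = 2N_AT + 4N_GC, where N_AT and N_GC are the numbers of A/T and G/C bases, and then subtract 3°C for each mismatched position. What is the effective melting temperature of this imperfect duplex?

Primer base counts: A=9, T=8, G=1, C=2 → A+T=17, G+C=3
Perfect-match Tm = 2(17) + 4(3) = 34 + 12 = 46°C
Mismatches (positions where the bases are not complementary): 1 (at position 5)
Effective Tm = 46 − 1×3 = 46 − 3 = 43°C

43°C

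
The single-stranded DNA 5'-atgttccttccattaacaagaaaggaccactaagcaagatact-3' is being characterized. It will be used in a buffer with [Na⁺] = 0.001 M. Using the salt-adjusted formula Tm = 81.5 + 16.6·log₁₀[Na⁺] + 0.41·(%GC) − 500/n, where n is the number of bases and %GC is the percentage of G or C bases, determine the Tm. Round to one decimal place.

Length n = 43. Counting bases: T=10, G=6, A=17, C=10
G+C = 16, so %GC = 16/43 × 100 = 37.209%
Salt term: 16.6 × (-3) = -49.8
GC term: 0.41 × 37.209 = 15.256; length term: −500/43 = −11.628
Tm = 81.5 + (-49.8) + 15.256 − 11.628 = 35.328 → 35.3°C

35.3°C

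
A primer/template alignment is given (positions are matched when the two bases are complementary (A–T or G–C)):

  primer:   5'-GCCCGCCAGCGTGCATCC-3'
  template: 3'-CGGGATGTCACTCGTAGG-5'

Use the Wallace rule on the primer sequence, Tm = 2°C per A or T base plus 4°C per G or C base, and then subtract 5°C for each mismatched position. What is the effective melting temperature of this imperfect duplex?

44°C

Primer base counts: A=2, T=2, G=5, C=9 → A+T=4, G+C=14
Perfect-match Tm = 2(4) + 4(14) = 8 + 56 = 64°C
Mismatches (positions where the bases are not complementary): 4 (at positions 5, 6, 10, 12)
Effective Tm = 64 − 4×5 = 64 − 20 = 44°C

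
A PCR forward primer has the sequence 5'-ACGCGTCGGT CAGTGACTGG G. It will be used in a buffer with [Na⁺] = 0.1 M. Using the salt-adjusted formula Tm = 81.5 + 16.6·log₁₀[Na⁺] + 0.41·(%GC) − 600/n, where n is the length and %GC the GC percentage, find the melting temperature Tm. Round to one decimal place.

Length n = 21. G=9, T=4, C=5, A=3
G+C = 14, so %GC = 14/21 × 100 = 66.667%
Salt term: 16.6 × (-1) = -16.6
GC term: 0.41 × 66.667 = 27.333; length term: −600/21 = −28.571
Tm = 81.5 + (-16.6) + 27.333 − 28.571 = 63.662 → 63.7°C

63.7°C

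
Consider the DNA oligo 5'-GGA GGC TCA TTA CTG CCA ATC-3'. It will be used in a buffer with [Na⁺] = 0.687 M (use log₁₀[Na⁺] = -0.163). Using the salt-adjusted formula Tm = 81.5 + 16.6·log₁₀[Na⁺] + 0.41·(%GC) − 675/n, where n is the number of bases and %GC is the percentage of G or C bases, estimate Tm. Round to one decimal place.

68.1°C

Length n = 21. Base counts: G=5, A=5, C=6, T=5
G+C = 11, so %GC = 11/21 × 100 = 52.381%
Salt term: 16.6 × (-0.163) = -2.706
GC term: 0.41 × 52.381 = 21.476; length term: −675/21 = −32.143
Tm = 81.5 + (-2.706) + 21.476 − 32.143 = 68.127 → 68.1°C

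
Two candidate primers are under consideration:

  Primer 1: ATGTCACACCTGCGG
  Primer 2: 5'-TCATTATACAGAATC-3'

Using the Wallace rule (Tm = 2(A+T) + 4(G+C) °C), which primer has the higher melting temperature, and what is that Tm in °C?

Primer 1: A+T=6, G+C=9 → Tm = 2(6)+4(9) = 48°C
Primer 2: A+T=11, G+C=4 → Tm = 2(11)+4(4) = 38°C
48°C vs 38°C → primer 1 is higher.

Primer 1, 48°C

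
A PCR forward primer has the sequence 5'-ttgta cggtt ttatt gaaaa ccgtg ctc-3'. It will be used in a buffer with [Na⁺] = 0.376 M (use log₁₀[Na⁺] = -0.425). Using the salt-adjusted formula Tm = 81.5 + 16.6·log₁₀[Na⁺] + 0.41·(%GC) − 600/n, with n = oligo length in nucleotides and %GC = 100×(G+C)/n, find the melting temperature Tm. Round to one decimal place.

Length n = 28. T=11, G=6, C=5, A=6
G+C = 11, so %GC = 11/28 × 100 = 39.286%
Salt term: 16.6 × (-0.425) = -7.055
GC term: 0.41 × 39.286 = 16.107; length term: −600/28 = −21.429
Tm = 81.5 + (-7.055) + 16.107 − 21.429 = 69.123 → 69.1°C

69.1°C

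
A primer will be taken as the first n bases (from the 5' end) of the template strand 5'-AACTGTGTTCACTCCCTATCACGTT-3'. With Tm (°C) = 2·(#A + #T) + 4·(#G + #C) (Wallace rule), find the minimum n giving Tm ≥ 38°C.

First 13 bases: AACTGTGTTCACT → Tm = 36°C (< 38°C)
First 14 bases: AACTGTGTTCACTC → Tm = 40°C (≥ 38°C)
Since every base adds ≥2°C, Tm only increases with n, so the threshold is first crossed at n = 14.

n = 14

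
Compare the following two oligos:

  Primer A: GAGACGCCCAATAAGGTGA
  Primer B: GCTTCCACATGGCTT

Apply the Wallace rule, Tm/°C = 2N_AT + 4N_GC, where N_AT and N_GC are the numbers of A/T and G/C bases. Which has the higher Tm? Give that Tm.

Primer A: A+T=9, G+C=10 → Tm = 2(9)+4(10) = 58°C
Primer B: A+T=7, G+C=8 → Tm = 2(7)+4(8) = 46°C
58°C vs 46°C → primer A is higher.

Primer A, 58°C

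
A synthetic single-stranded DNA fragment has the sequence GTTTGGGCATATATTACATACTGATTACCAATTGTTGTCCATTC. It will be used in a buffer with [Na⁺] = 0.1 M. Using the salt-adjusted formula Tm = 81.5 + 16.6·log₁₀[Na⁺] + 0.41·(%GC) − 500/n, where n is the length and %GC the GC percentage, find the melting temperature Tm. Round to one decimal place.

Length n = 44. Counting bases: T=18, G=7, C=8, A=11
G+C = 15, so %GC = 15/44 × 100 = 34.091%
Salt term: 16.6 × (-1) = -16.6
GC term: 0.41 × 34.091 = 13.977; length term: −500/44 = −11.364
Tm = 81.5 + (-16.6) + 13.977 − 11.364 = 67.513 → 67.5°C

67.5°C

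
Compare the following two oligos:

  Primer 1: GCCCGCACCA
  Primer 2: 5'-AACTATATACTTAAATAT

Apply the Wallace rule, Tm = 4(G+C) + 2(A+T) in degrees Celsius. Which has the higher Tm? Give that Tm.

Primer 1: A+T=2, G+C=8 → Tm = 2(2)+4(8) = 36°C
Primer 2: A+T=16, G+C=2 → Tm = 2(16)+4(2) = 40°C
36°C vs 40°C → primer 2 is higher.

Primer 2, 40°C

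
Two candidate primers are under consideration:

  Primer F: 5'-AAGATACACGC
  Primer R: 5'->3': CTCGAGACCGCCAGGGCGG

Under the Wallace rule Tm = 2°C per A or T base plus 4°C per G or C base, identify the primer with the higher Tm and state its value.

Primer R, 68°C

Primer F: A+T=6, G+C=5 → Tm = 2(6)+4(5) = 32°C
Primer R: A+T=4, G+C=15 → Tm = 2(4)+4(15) = 68°C
32°C vs 68°C → primer R is higher.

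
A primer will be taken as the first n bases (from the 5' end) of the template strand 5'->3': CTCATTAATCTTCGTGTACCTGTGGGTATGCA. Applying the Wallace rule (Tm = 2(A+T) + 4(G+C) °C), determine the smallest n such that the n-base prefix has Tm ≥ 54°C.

n = 20

First 19 bases: CTCATTAATCTTCGTGTAC → Tm = 52°C (< 54°C)
First 20 bases: CTCATTAATCTTCGTGTACC → Tm = 56°C (≥ 54°C)
Since every base adds ≥2°C, Tm only increases with n, so the threshold is first crossed at n = 20.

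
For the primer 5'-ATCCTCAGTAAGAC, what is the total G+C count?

Scanning the sequence gives G=2, C=4, T=3, A=5.
Total G or C: 2 + 4 = 6

6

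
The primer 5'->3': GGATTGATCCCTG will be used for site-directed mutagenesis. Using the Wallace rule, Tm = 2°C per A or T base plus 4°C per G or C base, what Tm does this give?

40°C

Scanning the sequence gives C=3, A=2, T=4, G=4.
So N_AT = 6 and N_GC = 7.
Tm = 2×6 + 4×7 = 40°C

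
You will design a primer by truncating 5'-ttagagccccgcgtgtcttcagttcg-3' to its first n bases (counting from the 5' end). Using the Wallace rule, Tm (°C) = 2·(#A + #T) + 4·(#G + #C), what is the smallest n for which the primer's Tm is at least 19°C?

n = 7

First 6 bases: TTAGAG → Tm = 16°C (< 19°C)
First 7 bases: TTAGAGC → Tm = 20°C (≥ 19°C)
Since every base adds ≥2°C, Tm only increases with n, so the threshold is first crossed at n = 7.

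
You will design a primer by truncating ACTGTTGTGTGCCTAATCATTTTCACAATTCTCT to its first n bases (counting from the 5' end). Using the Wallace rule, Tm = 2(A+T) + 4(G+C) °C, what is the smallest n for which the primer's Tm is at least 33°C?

First 11 bases: ACTGTTGTGTG → Tm = 32°C (< 33°C)
First 12 bases: ACTGTTGTGTGC → Tm = 36°C (≥ 33°C)
Since every base adds ≥2°C, Tm only increases with n, so the threshold is first crossed at n = 12.

n = 12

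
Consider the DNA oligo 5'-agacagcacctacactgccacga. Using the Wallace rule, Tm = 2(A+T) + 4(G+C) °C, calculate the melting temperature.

72°C

Counting bases: G=4, A=8, C=9, T=2
AT pairs contribute 10, GC pairs contribute 13.
Tm = 2(10) + 4(13) = 20 + 52 = 72°C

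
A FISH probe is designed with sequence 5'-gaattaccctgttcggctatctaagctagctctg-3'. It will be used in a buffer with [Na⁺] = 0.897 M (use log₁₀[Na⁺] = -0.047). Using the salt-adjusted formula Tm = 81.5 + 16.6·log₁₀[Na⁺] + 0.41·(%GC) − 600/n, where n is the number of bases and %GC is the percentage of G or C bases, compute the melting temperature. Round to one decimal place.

82.4°C

Length n = 34. Scanning the sequence gives A=7, C=9, T=11, G=7.
G+C = 16, so %GC = 16/34 × 100 = 47.059%
Salt term: 16.6 × (-0.047) = -0.78
GC term: 0.41 × 47.059 = 19.294; length term: −600/34 = −17.647
Tm = 81.5 + (-0.78) + 19.294 − 17.647 = 82.367 → 82.4°C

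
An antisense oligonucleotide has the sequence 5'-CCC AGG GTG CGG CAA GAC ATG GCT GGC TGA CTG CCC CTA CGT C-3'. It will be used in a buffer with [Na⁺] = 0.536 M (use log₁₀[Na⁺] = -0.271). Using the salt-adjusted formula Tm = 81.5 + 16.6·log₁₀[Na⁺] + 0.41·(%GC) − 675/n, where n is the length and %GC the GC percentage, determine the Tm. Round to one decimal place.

Length n = 43. G=14, A=7, C=15, T=7
G+C = 29, so %GC = 29/43 × 100 = 67.442%
Salt term: 16.6 × (-0.271) = -4.499
GC term: 0.41 × 67.442 = 27.651; length term: −675/43 = −15.698
Tm = 81.5 + (-4.499) + 27.651 − 15.698 = 88.954 → 89.0°C

89.0°C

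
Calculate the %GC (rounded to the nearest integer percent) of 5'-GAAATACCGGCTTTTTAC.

39%

G=3, A=5, T=6, C=4
G+C = 3 + 4 = 7 out of 18 bases
%GC = 7/18 × 100 = 38.89% ≈ 39%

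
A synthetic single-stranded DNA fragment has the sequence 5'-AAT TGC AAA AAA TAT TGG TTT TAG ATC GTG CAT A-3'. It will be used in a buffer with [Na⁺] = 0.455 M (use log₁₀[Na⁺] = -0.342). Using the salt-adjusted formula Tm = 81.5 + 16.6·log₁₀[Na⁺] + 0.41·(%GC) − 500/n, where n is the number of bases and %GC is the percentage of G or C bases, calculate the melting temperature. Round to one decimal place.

72.0°C

Length n = 34. Base counts: C=3, G=6, T=12, A=13
G+C = 9, so %GC = 9/34 × 100 = 26.471%
Salt term: 16.6 × (-0.342) = -5.677
GC term: 0.41 × 26.471 = 10.853; length term: −500/34 = −14.706
Tm = 81.5 + (-5.677) + 10.853 − 14.706 = 71.97 → 72.0°C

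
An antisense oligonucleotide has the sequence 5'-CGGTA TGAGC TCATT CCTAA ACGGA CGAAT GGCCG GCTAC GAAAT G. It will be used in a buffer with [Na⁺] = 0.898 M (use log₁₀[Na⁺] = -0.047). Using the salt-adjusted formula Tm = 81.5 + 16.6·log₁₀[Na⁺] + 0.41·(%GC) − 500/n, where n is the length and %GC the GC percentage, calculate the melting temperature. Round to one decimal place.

91.2°C

Length n = 46. T=9, A=13, G=13, C=11
G+C = 24, so %GC = 24/46 × 100 = 52.174%
Salt term: 16.6 × (-0.047) = -0.78
GC term: 0.41 × 52.174 = 21.391; length term: −500/46 = −10.87
Tm = 81.5 + (-0.78) + 21.391 − 10.87 = 91.241 → 91.2°C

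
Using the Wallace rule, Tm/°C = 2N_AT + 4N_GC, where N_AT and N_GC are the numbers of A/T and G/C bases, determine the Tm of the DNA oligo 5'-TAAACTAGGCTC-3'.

34°C

Counting bases: A=4, T=3, C=3, G=2
AT pairs contribute 7, GC pairs contribute 5.
Tm = 2×7 + 4×5 = 34°C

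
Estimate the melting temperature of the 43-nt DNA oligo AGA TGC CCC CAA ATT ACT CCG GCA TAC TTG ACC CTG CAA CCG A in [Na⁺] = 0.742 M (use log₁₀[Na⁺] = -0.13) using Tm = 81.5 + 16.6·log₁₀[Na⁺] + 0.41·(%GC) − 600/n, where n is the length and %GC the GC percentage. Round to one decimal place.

87.3°C

Length n = 43. A=12, T=8, C=16, G=7
G+C = 23, so %GC = 23/43 × 100 = 53.488%
Salt term: 16.6 × (-0.13) = -2.158
GC term: 0.41 × 53.488 = 21.93; length term: −600/43 = −13.953
Tm = 81.5 + (-2.158) + 21.93 − 13.953 = 87.319 → 87.3°C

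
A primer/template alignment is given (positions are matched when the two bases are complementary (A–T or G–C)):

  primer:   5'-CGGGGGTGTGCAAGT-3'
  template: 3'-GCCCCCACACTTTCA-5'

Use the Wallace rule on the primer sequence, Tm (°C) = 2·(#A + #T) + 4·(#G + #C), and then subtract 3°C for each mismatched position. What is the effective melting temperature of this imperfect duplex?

47°C

Primer base counts: A=2, T=3, G=8, C=2 → A+T=5, G+C=10
Perfect-match Tm = 2(5) + 4(10) = 10 + 40 = 50°C
Mismatches (positions where the bases are not complementary): 1 (at position 11)
Effective Tm = 50 − 1×3 = 50 − 3 = 47°C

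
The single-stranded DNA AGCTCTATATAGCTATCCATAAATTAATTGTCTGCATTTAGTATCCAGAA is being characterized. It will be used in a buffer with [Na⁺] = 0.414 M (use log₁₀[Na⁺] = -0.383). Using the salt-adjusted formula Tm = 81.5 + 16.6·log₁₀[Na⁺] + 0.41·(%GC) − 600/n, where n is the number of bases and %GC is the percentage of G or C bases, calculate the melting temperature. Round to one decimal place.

75.4°C

Length n = 50. Base counts: C=9, T=18, A=17, G=6
G+C = 15, so %GC = 15/50 × 100 = 30%
Salt term: 16.6 × (-0.383) = -6.358
GC term: 0.41 × 30 = 12.3; length term: −600/50 = −12
Tm = 81.5 + (-6.358) + 12.3 − 12 = 75.442 → 75.4°C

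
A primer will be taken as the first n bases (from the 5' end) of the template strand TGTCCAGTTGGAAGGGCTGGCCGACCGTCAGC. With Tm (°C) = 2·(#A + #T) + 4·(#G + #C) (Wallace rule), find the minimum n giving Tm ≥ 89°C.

n = 27

First 26 bases: TGTCCAGTTGGAAGGGCTGGCCGACC → Tm = 86°C (< 89°C)
First 27 bases: TGTCCAGTTGGAAGGGCTGGCCGACCG → Tm = 90°C (≥ 89°C)
Each additional base adds 2°C (A/T) or 4°C (G/C), so Tm is non-decreasing in n; n = 27 is the first length to reach 89°C.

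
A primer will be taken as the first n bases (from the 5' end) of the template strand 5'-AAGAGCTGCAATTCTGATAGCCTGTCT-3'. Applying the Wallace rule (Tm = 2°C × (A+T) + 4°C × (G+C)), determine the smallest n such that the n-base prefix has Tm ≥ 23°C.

n = 8

First 7 bases: AAGAGCT → Tm = 20°C (< 23°C)
First 8 bases: AAGAGCTG → Tm = 24°C (≥ 23°C)
Since every base adds ≥2°C, Tm only increases with n, so the threshold is first crossed at n = 8.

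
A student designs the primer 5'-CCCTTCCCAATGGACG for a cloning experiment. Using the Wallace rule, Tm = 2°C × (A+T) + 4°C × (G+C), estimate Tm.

Counting bases: T=3, C=7, A=3, G=3
AT pairs contribute 6, GC pairs contribute 10.
Tm = 4·10 + 2·6 = 40 + 12 = 52°C

52°C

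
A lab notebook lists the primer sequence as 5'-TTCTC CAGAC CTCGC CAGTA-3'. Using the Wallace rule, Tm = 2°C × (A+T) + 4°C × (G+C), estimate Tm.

62°C

Counting bases: C=8, A=4, G=3, T=5
A+T = 9, G+C = 11
Tm = 2(9) + 4(11) = 18 + 44 = 62°C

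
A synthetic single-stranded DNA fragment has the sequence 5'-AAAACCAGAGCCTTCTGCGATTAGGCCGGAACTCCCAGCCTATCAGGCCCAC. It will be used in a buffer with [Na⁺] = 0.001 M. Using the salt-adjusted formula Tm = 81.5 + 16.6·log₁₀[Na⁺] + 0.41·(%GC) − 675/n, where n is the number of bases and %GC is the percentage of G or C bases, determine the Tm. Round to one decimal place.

Length n = 52. A=14, C=19, T=8, G=11
G+C = 30, so %GC = 30/52 × 100 = 57.692%
Salt term: 16.6 × (-3) = -49.8
GC term: 0.41 × 57.692 = 23.654; length term: −675/52 = −12.981
Tm = 81.5 + (-49.8) + 23.654 − 12.981 = 42.373 → 42.4°C

42.4°C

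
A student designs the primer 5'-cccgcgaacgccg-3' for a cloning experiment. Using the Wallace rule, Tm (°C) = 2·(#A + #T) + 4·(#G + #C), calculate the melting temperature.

48°C

A=2, T=0, G=4, C=7
A+T = 2, G+C = 11
Tm = 4·11 + 2·2 = 44 + 4 = 48°C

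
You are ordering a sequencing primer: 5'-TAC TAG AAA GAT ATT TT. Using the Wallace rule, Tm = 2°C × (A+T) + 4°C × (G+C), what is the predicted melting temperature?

40°C

C=1, T=7, G=2, A=7
AT pairs contribute 14, GC pairs contribute 3.
Tm = 4·3 + 2·14 = 12 + 28 = 40°C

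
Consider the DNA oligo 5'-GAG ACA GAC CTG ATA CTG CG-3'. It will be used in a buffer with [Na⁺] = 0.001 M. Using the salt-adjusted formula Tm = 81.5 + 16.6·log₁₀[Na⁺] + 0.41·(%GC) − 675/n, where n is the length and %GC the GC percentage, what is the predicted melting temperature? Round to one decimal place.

Length n = 20. Counting bases: G=6, T=3, A=6, C=5
G+C = 11, so %GC = 11/20 × 100 = 55%
Salt term: 16.6 × (-3) = -49.8
GC term: 0.41 × 55 = 22.55; length term: −675/20 = −33.75
Tm = 81.5 + (-49.8) + 22.55 − 33.75 = 20.5 → 20.5°C

20.5°C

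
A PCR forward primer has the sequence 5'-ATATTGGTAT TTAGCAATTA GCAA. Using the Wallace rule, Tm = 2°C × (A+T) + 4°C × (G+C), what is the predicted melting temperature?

60°C

G=4, C=2, T=9, A=9
A+T = 18, G+C = 6
Tm = 2×18 + 4×6 = 60°C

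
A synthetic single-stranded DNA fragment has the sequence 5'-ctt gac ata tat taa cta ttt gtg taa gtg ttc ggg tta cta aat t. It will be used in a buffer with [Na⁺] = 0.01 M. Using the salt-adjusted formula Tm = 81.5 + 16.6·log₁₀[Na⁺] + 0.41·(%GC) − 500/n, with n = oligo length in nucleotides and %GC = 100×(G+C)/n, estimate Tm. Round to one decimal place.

Length n = 46. Base counts: C=5, A=13, G=8, T=20
G+C = 13, so %GC = 13/46 × 100 = 28.261%
Salt term: 16.6 × (-2) = -33.2
GC term: 0.41 × 28.261 = 11.587; length term: −500/46 = −10.87
Tm = 81.5 + (-33.2) + 11.587 − 10.87 = 49.017 → 49.0°C

49.0°C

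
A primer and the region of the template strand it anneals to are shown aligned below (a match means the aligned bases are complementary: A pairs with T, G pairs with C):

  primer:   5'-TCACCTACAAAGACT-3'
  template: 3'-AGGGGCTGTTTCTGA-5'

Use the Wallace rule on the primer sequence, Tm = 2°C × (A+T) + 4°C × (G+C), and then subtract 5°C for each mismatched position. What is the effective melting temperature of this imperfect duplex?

32°C

Primer base counts: A=6, T=3, G=1, C=5 → A+T=9, G+C=6
Perfect-match Tm = 2(9) + 4(6) = 18 + 24 = 42°C
Mismatches (positions where the bases are not complementary): 2 (at positions 3, 6)
Effective Tm = 42 − 2×5 = 42 − 10 = 32°C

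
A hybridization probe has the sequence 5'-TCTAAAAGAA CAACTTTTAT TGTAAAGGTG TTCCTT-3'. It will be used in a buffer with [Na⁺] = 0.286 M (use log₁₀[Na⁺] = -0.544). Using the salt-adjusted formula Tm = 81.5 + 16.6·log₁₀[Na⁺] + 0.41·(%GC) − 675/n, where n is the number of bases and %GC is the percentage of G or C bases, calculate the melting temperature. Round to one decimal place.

Length n = 36. Counting bases: T=14, C=5, G=5, A=12
G+C = 10, so %GC = 10/36 × 100 = 27.778%
Salt term: 16.6 × (-0.544) = -9.03
GC term: 0.41 × 27.778 = 11.389; length term: −675/36 = −18.75
Tm = 81.5 + (-9.03) + 11.389 − 18.75 = 65.109 → 65.1°C

65.1°C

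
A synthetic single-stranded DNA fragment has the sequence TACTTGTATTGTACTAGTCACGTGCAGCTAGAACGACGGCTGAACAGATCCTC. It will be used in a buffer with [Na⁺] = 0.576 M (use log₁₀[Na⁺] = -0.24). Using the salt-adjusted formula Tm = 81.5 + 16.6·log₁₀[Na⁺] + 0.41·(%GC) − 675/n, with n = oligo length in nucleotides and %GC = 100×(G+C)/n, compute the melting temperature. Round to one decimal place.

84.1°C

Length n = 53. Base counts: C=13, A=14, G=12, T=14
G+C = 25, so %GC = 25/53 × 100 = 47.17%
Salt term: 16.6 × (-0.24) = -3.984
GC term: 0.41 × 47.17 = 19.34; length term: −675/53 = −12.736
Tm = 81.5 + (-3.984) + 19.34 − 12.736 = 84.12 → 84.1°C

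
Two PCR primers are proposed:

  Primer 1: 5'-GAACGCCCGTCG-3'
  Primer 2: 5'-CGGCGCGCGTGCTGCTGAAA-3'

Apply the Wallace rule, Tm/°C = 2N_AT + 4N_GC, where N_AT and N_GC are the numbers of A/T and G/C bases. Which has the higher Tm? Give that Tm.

Primer 2, 68°C

Primer 1: A+T=3, G+C=9 → Tm = 2(3)+4(9) = 42°C
Primer 2: A+T=6, G+C=14 → Tm = 2(6)+4(14) = 68°C
42°C vs 68°C → primer 2 is higher.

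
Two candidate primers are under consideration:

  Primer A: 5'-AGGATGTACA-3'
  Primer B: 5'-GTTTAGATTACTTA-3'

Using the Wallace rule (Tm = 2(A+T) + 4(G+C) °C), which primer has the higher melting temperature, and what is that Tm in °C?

Primer A: A+T=6, G+C=4 → Tm = 2(6)+4(4) = 28°C
Primer B: A+T=11, G+C=3 → Tm = 2(11)+4(3) = 34°C
28°C vs 34°C → primer B is higher.

Primer B, 34°C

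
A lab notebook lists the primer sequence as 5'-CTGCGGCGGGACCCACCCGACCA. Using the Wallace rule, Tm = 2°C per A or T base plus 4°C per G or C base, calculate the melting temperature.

82°C

Scanning the sequence gives G=7, C=11, T=1, A=4.
A+T = 5, G+C = 18
Tm = 4·18 + 2·5 = 72 + 10 = 82°C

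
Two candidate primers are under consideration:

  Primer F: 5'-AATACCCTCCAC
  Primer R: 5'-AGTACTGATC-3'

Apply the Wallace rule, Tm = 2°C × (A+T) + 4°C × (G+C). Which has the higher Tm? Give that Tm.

Primer F: A+T=6, G+C=6 → Tm = 2(6)+4(6) = 36°C
Primer R: A+T=6, G+C=4 → Tm = 2(6)+4(4) = 28°C
36°C vs 28°C → primer F is higher.

Primer F, 36°C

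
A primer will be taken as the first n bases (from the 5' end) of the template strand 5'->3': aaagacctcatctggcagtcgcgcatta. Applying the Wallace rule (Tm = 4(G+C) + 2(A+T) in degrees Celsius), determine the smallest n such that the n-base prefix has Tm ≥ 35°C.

First 12 bases: AAAGACCTCATC → Tm = 34°C (< 35°C)
First 13 bases: AAAGACCTCATCT → Tm = 36°C (≥ 35°C)
Since every base adds ≥2°C, Tm only increases with n, so the threshold is first crossed at n = 13.

n = 13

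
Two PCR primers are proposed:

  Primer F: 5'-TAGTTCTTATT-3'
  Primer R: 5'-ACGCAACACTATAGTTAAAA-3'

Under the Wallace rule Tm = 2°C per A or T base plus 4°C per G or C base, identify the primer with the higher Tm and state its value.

Primer F: A+T=9, G+C=2 → Tm = 2(9)+4(2) = 26°C
Primer R: A+T=14, G+C=6 → Tm = 2(14)+4(6) = 52°C
26°C vs 52°C → primer R is higher.

Primer R, 52°C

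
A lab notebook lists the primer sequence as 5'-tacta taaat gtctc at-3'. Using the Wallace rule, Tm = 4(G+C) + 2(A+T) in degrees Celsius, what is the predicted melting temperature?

Counting bases: A=6, G=1, T=7, C=3
So N_AT = 13 and N_GC = 4.
Tm = 2(13) + 4(4) = 26 + 16 = 42°C

42°C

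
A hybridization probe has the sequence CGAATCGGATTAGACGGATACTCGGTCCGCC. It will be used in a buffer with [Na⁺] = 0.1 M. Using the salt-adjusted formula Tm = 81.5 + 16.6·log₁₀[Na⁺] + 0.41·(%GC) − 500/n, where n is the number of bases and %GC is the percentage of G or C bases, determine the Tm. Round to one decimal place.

72.6°C

Length n = 31. G=9, A=7, C=9, T=6
G+C = 18, so %GC = 18/31 × 100 = 58.065%
Salt term: 16.6 × (-1) = -16.6
GC term: 0.41 × 58.065 = 23.807; length term: −500/31 = −16.129
Tm = 81.5 + (-16.6) + 23.807 − 16.129 = 72.578 → 72.6°C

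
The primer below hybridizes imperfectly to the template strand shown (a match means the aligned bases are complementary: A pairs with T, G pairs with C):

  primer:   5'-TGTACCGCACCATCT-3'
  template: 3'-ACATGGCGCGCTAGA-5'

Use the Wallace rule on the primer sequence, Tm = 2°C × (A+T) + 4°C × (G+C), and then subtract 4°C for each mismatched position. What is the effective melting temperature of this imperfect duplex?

38°C

Primer base counts: A=3, T=4, G=2, C=6 → A+T=7, G+C=8
Perfect-match Tm = 2(7) + 4(8) = 14 + 32 = 46°C
Mismatches (positions where the bases are not complementary): 2 (at positions 9, 11)
Effective Tm = 46 − 2×4 = 46 − 8 = 38°C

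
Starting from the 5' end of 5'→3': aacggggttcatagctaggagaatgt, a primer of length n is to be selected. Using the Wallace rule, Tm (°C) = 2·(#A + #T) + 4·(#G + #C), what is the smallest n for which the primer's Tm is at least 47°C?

n = 16

First 15 bases: AACGGGGTTCATAGC → Tm = 46°C (< 47°C)
First 16 bases: AACGGGGTTCATAGCT → Tm = 48°C (≥ 47°C)
Since every base adds ≥2°C, Tm only increases with n, so the threshold is first crossed at n = 16.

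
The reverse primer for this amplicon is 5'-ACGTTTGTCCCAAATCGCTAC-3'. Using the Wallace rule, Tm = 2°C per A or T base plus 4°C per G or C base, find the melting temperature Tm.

Scanning the sequence gives A=5, G=3, T=6, C=7.
So N_AT = 11 and N_GC = 10.
Tm = 4·10 + 2·11 = 40 + 22 = 62°C

62°C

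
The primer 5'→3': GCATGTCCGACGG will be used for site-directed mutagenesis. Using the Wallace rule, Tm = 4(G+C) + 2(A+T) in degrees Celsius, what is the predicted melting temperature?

Base counts: T=2, C=4, A=2, G=5
So N_AT = 4 and N_GC = 9.
Tm = 4·9 + 2·4 = 36 + 8 = 44°C

44°C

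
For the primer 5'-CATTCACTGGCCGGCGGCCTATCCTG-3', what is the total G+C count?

17

C=10, G=7, A=3, T=6
G+C = 7 + 10 = 17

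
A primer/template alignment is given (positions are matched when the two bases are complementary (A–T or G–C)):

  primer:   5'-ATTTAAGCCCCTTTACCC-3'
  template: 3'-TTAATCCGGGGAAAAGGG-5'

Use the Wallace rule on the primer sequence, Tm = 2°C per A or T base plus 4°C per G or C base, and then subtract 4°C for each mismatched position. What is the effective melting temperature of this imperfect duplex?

Primer base counts: A=4, T=6, G=1, C=7 → A+T=10, G+C=8
Perfect-match Tm = 2(10) + 4(8) = 20 + 32 = 52°C
Mismatches (positions where the bases are not complementary): 3 (at positions 2, 6, 15)
Effective Tm = 52 − 3×4 = 52 − 12 = 40°C

40°C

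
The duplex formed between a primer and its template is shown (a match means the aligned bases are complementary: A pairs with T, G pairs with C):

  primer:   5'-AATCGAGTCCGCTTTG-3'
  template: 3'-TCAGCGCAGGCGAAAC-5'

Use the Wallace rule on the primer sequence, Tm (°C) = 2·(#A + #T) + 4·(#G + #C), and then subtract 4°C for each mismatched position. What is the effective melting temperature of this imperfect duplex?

40°C

Primer base counts: A=3, T=5, G=4, C=4 → A+T=8, G+C=8
Perfect-match Tm = 2(8) + 4(8) = 16 + 32 = 48°C
Mismatches (positions where the bases are not complementary): 2 (at positions 2, 6)
Effective Tm = 48 − 2×4 = 48 − 8 = 40°C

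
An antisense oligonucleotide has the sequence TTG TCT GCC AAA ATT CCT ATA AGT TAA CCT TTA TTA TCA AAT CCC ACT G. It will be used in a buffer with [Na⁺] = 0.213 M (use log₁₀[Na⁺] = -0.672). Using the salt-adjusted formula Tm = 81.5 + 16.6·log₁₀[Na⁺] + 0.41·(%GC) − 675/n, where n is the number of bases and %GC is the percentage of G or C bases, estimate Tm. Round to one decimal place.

70.0°C

Length n = 49. G=4, T=18, C=12, A=15
G+C = 16, so %GC = 16/49 × 100 = 32.653%
Salt term: 16.6 × (-0.672) = -11.155
GC term: 0.41 × 32.653 = 13.388; length term: −675/49 = −13.776
Tm = 81.5 + (-11.155) + 13.388 − 13.776 = 69.957 → 70.0°C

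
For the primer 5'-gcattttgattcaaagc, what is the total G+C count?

6

Base counts: A=5, T=6, C=3, G=3
G+C = 3 + 3 = 6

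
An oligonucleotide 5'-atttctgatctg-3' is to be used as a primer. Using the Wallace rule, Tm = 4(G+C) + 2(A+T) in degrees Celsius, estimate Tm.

32°C

Scanning the sequence gives A=2, G=2, T=6, C=2.
A+T = 8, G+C = 4
Tm = 4·4 + 2·8 = 16 + 16 = 32°C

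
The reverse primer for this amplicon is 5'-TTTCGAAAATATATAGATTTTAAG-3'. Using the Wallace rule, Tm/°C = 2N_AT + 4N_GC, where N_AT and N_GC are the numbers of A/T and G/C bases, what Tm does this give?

56°C

C=1, A=10, T=10, G=3
So N_AT = 20 and N_GC = 4.
Tm = 4·4 + 2·20 = 16 + 40 = 56°C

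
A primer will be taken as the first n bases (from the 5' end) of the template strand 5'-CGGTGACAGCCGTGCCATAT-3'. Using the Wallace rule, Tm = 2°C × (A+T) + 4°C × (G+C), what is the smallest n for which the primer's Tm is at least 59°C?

n = 18

First 17 bases: CGGTGACAGCCGTGCCA → Tm = 58°C (< 59°C)
First 18 bases: CGGTGACAGCCGTGCCAT → Tm = 60°C (≥ 59°C)
Each additional base adds 2°C (A/T) or 4°C (G/C), so Tm is non-decreasing in n; n = 18 is the first length to reach 59°C.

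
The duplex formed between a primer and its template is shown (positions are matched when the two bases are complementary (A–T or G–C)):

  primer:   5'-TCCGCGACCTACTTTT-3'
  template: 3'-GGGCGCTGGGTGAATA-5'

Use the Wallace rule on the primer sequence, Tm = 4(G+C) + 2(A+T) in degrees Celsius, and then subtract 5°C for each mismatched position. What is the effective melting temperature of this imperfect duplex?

Primer base counts: A=2, T=6, G=2, C=6 → A+T=8, G+C=8
Perfect-match Tm = 2(8) + 4(8) = 16 + 32 = 48°C
Mismatches (positions where the bases are not complementary): 3 (at positions 1, 10, 15)
Effective Tm = 48 − 3×5 = 48 − 15 = 33°C

33°C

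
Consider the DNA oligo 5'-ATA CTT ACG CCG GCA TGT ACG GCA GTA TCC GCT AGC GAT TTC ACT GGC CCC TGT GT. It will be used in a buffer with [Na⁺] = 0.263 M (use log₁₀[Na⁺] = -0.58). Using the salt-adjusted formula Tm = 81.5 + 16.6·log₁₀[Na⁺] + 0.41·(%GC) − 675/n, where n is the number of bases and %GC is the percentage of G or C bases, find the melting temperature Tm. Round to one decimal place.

82.5°C

Length n = 56. Counting bases: T=15, C=17, G=14, A=10
G+C = 31, so %GC = 31/56 × 100 = 55.357%
Salt term: 16.6 × (-0.58) = -9.628
GC term: 0.41 × 55.357 = 22.696; length term: −675/56 = −12.054
Tm = 81.5 + (-9.628) + 22.696 − 12.054 = 82.514 → 82.5°C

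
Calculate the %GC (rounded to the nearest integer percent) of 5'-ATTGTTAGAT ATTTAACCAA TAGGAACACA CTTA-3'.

Scanning the sequence gives C=5, G=4, A=14, T=11.
G+C = 4 + 5 = 9 out of 34 bases
%GC = 9/34 × 100 = 26.47% ≈ 26%

26%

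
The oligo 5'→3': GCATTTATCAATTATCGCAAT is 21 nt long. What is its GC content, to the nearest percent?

29%

Counting bases: C=4, G=2, A=7, T=8
G+C = 2 + 4 = 6 out of 21 bases
%GC = 6/21 × 100 = 28.57% ≈ 29%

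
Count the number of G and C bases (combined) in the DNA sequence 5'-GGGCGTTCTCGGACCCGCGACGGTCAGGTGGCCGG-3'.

Counting bases: T=5, C=11, G=16, A=3
G+C = 16 + 11 = 27

27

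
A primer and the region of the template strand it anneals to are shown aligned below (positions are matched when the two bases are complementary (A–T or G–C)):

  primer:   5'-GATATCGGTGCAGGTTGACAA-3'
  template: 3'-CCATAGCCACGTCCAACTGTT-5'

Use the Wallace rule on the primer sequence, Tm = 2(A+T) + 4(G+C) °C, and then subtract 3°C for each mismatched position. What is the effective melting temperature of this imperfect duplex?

59°C

Primer base counts: A=6, T=5, G=7, C=3 → A+T=11, G+C=10
Perfect-match Tm = 2(11) + 4(10) = 22 + 40 = 62°C
Mismatches (positions where the bases are not complementary): 1 (at position 2)
Effective Tm = 62 − 1×3 = 62 − 3 = 59°C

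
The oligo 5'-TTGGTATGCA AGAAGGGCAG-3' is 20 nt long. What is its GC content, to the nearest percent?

C=2, G=8, A=6, T=4
G+C = 8 + 2 = 10 out of 20 bases
%GC = 10/20 × 100 = 50% ≈ 50%

50%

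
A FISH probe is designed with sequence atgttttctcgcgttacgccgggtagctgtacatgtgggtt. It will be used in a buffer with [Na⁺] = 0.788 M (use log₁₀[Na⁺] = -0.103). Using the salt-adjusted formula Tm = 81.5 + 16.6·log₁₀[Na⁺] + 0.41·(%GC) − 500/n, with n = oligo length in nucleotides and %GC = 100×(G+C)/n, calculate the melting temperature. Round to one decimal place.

Length n = 41. A=5, G=13, T=15, C=8
G+C = 21, so %GC = 21/41 × 100 = 51.22%
Salt term: 16.6 × (-0.103) = -1.71
GC term: 0.41 × 51.22 = 21; length term: −500/41 = −12.195
Tm = 81.5 + (-1.71) + 21 − 12.195 = 88.595 → 88.6°C

88.6°C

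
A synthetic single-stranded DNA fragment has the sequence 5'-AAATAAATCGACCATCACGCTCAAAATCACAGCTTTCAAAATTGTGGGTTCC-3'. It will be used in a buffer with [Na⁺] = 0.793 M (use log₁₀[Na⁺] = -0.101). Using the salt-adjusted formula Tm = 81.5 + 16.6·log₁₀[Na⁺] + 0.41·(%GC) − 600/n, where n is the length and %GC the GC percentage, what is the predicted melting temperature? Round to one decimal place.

Length n = 52. Base counts: C=13, A=19, T=13, G=7
G+C = 20, so %GC = 20/52 × 100 = 38.462%
Salt term: 16.6 × (-0.101) = -1.677
GC term: 0.41 × 38.462 = 15.769; length term: −600/52 = −11.538
Tm = 81.5 + (-1.677) + 15.769 − 11.538 = 84.054 → 84.1°C

84.1°C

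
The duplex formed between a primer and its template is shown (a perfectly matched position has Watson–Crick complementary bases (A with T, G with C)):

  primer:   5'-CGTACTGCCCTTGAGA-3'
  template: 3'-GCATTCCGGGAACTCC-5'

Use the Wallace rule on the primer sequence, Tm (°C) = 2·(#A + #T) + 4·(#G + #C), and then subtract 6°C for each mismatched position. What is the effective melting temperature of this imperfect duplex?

32°C

Primer base counts: A=3, T=4, G=4, C=5 → A+T=7, G+C=9
Perfect-match Tm = 2(7) + 4(9) = 14 + 36 = 50°C
Mismatches (positions where the bases are not complementary): 3 (at positions 5, 6, 16)
Effective Tm = 50 − 3×6 = 50 − 18 = 32°C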